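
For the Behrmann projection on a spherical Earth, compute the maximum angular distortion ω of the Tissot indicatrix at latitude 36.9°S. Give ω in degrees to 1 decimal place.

Behrmann is a cylindrical equal-area projection with standard parallels at ±30°. Cylindrical equal-area (φ₀ = 30°): h = cos φ / cos 30° along meridians, k = cos 30° / cos φ along parallels; h·k = 1.
At 36.9°: h = 0.9234, k = 1.083; principal scales a = 1.083, b = 0.9234.
sin(ω/2) = (a − b)/(a + b) = 0.1596/2.006 = 0.07953, so ω = 2 arcsin(0.07953) ≈ 9.1°.

9.1°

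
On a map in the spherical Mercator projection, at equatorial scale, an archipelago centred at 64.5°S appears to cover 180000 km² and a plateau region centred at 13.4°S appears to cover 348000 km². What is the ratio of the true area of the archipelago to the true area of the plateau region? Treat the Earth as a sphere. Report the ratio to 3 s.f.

Since Mercator area scale is 1/cos²φ, the true area equals the apparent area multiplied by cos²φ.
True area of archipelago: 180000 × cos²(64.5°) = 180000 × 0.1853 = 33360 km².
True area of plateau region: 348000 × cos²(13.4°) = 348000 × 0.9463 = 329300 km².
Ratio = 33360 / 329300 ≈ 0.101.

0.101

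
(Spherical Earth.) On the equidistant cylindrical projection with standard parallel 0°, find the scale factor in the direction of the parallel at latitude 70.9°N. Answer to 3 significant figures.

Plate carrée maps x = Rλ, y = Rφ. The meridian scale is h = 1 and the parallel scale is k = 1/cos φ = sec φ.
k = 1/cos 70.9° = 1/0.3272 = 3.056.

3.06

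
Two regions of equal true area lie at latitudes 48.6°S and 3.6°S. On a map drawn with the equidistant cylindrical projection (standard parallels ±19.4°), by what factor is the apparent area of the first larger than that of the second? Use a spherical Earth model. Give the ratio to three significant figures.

1.51

With standard parallel φ₀ = 19.4°, the equirectangular projection gives x = Rλ cos φ₀, y = Rφ, so h = 1 and k = cos 19.4° / cos φ.
Areal scale at 48.6°: h·k = 1.000 × 1.426 = 1.426.
Areal scale at 3.6°: h·k = 1.000 × 0.9451 = 0.9451.
Ratio = 1.426/0.9451 ≈ 1.51.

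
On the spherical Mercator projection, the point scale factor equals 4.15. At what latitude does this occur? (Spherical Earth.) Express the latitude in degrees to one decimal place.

76.1°

Mercator scale is k = sec φ = 1/cos φ.
1/cos φ = 4.15  ⇒  cos φ = 0.2410  ⇒  φ = arccos(0.2410) ≈ 76.1°.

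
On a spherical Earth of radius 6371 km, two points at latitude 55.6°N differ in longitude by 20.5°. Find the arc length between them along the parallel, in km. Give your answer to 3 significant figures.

1290 km

Arc length along a parallel = R cos φ · Δλ (with Δλ in radians).
= 6371 × cos 55.6° × (20.5° × π/180) = 6371 × 0.5650 × 0.3578 ≈ 1290 km.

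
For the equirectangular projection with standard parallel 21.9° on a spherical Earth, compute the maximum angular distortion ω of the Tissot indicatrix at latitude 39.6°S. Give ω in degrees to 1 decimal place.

In the equirectangular projection with standard parallel φ₀ = 21.9° (x = Rλ cos φ₀, y = Rφ), meridians are true-scale (h = 1) and the parallel scale is k = cos φ₀ / cos φ.
At 39.6°: h = 1.000, k = 1.204; principal scales a = 1.204, b = 1.000.
sin(ω/2) = (a − b)/(a + b) = 0.2042/2.204 = 0.09263, so ω = 2 arcsin(0.09263) ≈ 10.6°.

10.6°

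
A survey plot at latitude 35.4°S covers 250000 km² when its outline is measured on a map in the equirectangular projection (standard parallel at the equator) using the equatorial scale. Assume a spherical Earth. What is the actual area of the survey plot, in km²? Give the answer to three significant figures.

204000 km²

In the plate carrée (x = Rλ, y = Rφ), meridians are true-scale (h = 1) and parallels are stretched by k = sec φ.
Areal scale = h·k = 1 × sec φ; at 35.4°, h = 1.000, k = 1.227, so h·k = 1.227.
True area = apparent / (areal scale) = 250000 / 1.227 ≈ 204000 km².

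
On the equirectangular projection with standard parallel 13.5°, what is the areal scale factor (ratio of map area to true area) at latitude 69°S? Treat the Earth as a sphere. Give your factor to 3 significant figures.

With standard parallel φ₀ = 13.5°, the equirectangular projection gives x = Rλ cos φ₀, y = Rφ, so h = 1 and k = cos 13.5° / cos φ.
Areal scale = h·k = 1 × cos φ₀ / cos φ; at 69°, h = 1.000, k = 2.713, so h·k = 2.713.

2.71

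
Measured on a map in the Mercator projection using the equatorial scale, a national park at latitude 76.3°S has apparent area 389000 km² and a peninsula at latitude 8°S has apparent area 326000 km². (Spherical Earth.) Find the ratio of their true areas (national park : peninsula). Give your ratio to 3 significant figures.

0.0683

On Mercator the areal scale is sec²φ, so true area = apparent × cos²φ.
True area of national park: 389000 × cos²(76.3°) = 389000 × 0.05609 = 21820 km².
True area of peninsula: 326000 × cos²(8°) = 326000 × 0.9806 = 319700 km².
Ratio = 21820 / 319700 ≈ 0.0683.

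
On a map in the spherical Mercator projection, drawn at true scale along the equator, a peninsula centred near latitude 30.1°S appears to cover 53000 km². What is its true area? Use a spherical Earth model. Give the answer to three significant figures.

39700 km²

For Mercator, h = k = sec φ (a conformal cylindrical projection has a single point scale, 1/cos φ).
Areal scale = k² = sec²φ = 1/cos²(30.1°) = 1/0.8652² = 1.336.
True area = apparent / (areal scale) = 53000 / 1.336 ≈ 39700 km².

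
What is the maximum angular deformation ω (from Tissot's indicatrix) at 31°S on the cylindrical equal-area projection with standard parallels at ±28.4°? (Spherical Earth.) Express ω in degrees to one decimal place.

3.0°

For cylindrical equal-area with standard parallel φ₀, h = cos φ / cos φ₀ and k = cos φ₀ / cos φ, so h·k = 1.
At 31°: h = 0.9744, k = 1.026; principal scales a = 1.026, b = 0.9744.
sin(ω/2) = (a − b)/(a + b) = 0.05178/2.001 = 0.02588, so ω = 2 arcsin(0.02588) ≈ 3.0°.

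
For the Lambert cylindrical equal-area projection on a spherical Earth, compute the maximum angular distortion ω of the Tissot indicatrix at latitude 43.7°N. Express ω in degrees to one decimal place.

The Lambert cylindrical equal-area projection is the cylindrical equal-area projection with its standard parallel at the equator (φ₀ = 0). For cylindrical equal-area with standard parallel φ₀, h = cos φ / cos φ₀ and k = cos φ₀ / cos φ, so h·k = 1.
At 43.7°: h = 0.7230, k = 1.383; principal scales a = 1.383, b = 0.7230.
sin(ω/2) = (a − b)/(a + b) = 0.6602/2.106 = 0.3135, so ω = 2 arcsin(0.3135) ≈ 36.5°.

36.5°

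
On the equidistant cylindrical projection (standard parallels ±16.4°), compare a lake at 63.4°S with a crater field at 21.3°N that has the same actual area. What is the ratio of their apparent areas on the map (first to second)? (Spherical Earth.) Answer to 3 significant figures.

2.08

In the equirectangular projection with standard parallel φ₀ = 16.4° (x = Rλ cos φ₀, y = Rφ), meridians are true-scale (h = 1) and the parallel scale is k = cos φ₀ / cos φ.
Areal scale at 63.4°: h·k = 1.000 × 2.142 = 2.142.
Areal scale at 21.3°: h·k = 1.000 × 1.030 = 1.030.
Ratio = 2.142/1.030 ≈ 2.08.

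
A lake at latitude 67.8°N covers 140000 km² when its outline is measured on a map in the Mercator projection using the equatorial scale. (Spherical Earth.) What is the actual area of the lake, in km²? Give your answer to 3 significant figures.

Mercator is conformal, so the point scale is isotropic: h = k = sec φ = 1/cos φ.
Areal scale = k² = sec²φ = 1/cos²(67.8°) = 1/0.3778² = 7.005.
True area = apparent / (areal scale) = 140000 / 7.005 ≈ 20000 km².

20000 km²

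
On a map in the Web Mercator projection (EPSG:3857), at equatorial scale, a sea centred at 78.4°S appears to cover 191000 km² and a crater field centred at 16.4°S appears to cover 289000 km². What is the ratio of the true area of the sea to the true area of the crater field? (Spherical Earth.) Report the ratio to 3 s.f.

0.0290

Mercator's areal exaggeration is sec²φ; hence true area = (apparent area) · cos²φ.
True area of sea: 191000 × cos²(78.4°) = 191000 × 0.04043 = 7723 km².
True area of crater field: 289000 × cos²(16.4°) = 289000 × 0.9203 = 266000 km².
Ratio = 7723 / 266000 ≈ 0.0290.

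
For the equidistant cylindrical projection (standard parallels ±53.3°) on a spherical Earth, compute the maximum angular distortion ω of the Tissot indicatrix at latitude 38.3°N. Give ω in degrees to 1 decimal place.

The equidistant cylindrical projection with φ₀ = 53.3° has h = 1 (meridians true) and k = cos φ₀ / cos φ along parallels.
At 38.3°: h = 1.000, k = 0.7615; principal scales a = 1.000, b = 0.7615.
sin(ω/2) = (a − b)/(a + b) = 0.2385/1.762 = 0.1354, so ω = 2 arcsin(0.1354) ≈ 15.6°.

15.6°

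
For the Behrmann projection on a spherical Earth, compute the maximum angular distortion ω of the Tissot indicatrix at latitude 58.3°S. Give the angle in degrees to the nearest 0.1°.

Behrmann is a cylindrical equal-area projection with standard parallels at ±30°. For cylindrical equal-area with standard parallel φ₀, h = cos φ / cos φ₀ and k = cos φ₀ / cos φ, so h·k = 1.
At 58.3°: h = 0.6068, k = 1.648; principal scales a = 1.648, b = 0.6068.
sin(ω/2) = (a − b)/(a + b) = 1.041/2.255 = 0.4618, so ω = 2 arcsin(0.4618) ≈ 55.0°.

55.0°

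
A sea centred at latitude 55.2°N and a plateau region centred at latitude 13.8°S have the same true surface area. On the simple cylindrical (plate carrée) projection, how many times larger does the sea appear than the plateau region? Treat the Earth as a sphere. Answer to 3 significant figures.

Plate carrée maps x = Rλ, y = Rφ. The meridian scale is h = 1 and the parallel scale is k = 1/cos φ = sec φ.
Areal scale at 55.2°: h·k = 1.000 × 1.752 = 1.752.
Areal scale at 13.8°: h·k = 1.000 × 1.030 = 1.030.
Ratio = 1.752/1.030 ≈ 1.70.

1.70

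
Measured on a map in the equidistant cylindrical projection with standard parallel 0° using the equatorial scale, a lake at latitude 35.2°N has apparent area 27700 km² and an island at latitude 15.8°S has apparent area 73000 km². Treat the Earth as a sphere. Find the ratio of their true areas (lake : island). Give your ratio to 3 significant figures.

0.322

Plate carrée has h = 1 and k = sec φ, giving areal scale sec φ; true area = (apparent area) · cos φ.
True area of lake: 27700 × cos(35.2°) = 27700 × 0.8171 = 22630 km².
True area of island: 73000 × cos(15.8°) = 73000 × 0.9622 = 70240 km².
Ratio = 22630 / 70240 ≈ 0.322.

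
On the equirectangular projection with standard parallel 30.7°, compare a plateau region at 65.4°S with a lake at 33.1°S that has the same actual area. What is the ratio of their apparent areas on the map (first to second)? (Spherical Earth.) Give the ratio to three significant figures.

2.01

The equidistant cylindrical projection with φ₀ = 30.7° has h = 1 (meridians true) and k = cos φ₀ / cos φ along parallels.
Areal scale at 65.4°: h·k = 1.000 × 2.066 = 2.066.
Areal scale at 33.1°: h·k = 1.000 × 1.026 = 1.026.
Ratio = 2.066/1.026 ≈ 2.01.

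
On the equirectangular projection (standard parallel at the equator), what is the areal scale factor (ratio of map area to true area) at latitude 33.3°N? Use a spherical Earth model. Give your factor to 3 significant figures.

Plate carrée maps x = Rλ, y = Rφ. The meridian scale is h = 1 and the parallel scale is k = 1/cos φ = sec φ.
Areal scale = h·k = 1 × sec φ; at 33.3°, h = 1.000, k = 1.196, so h·k = 1.196.

1.20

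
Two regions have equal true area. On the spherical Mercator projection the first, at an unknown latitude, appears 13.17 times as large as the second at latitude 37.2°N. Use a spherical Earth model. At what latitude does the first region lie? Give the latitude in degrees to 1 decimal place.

77.3°

On Mercator, (apparent₁)/(apparent₂) = sec²φ₁ / sec²φ₂ when true areas are equal.
cos²φ₂ / cos²φ₁ = 13.17  ⇒  cos φ₁ = cos 37.2° / √13.17 = 0.7965/3.629 = 0.2195.
φ₁ = arccos(0.2195) ≈ 77.3°.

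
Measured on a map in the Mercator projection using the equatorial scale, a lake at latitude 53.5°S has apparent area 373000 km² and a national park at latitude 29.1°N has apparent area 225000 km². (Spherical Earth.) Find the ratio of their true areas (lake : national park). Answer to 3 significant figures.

0.768

Since Mercator area scale is 1/cos²φ, the true area equals the apparent area multiplied by cos²φ.
True area of lake: 373000 × cos²(53.5°) = 373000 × 0.3538 = 132000 km².
True area of national park: 225000 × cos²(29.1°) = 225000 × 0.7635 = 171800 km².
Ratio = 132000 / 171800 ≈ 0.768.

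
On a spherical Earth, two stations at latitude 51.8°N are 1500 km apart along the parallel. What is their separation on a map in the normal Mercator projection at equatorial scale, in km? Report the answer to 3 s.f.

For Mercator, h = k = sec φ (a conformal cylindrical projection has a single point scale, 1/cos φ).
Along the parallel, k = sec 51.8° = 1/0.6184 = 1.617.
Map distance = 1500 × 1.617 ≈ 2430 km.

2430 km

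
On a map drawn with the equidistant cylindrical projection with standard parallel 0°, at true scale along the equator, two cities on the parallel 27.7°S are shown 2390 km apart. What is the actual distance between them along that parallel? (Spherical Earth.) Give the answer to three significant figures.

2120 km

For the equirectangular projection with φ₀ = 0 (plate carrée), h = 1 along meridians and k = sec φ along parallels.
Along the parallel at 27.7°, map distances are exaggerated by k = sec 27.7° = 1.129.
True distance = 2390 / 1.129 = 2390 × cos 27.7° ≈ 2120 km.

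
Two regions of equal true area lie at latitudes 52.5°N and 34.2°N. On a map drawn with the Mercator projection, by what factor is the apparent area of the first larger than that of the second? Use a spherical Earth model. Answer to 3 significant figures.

1.85

On Mercator, area is exaggerated by sec²φ = 1/cos²φ.
At 52.5°: sec²(52.5°) = 1/0.6088² = 2.698.
At 34.2°: sec²(34.2°) = 1/0.8271² = 1.462.
Ratio = 2.698/1.462 = cos²(34.2°)/cos²(52.5°) ≈ 1.85.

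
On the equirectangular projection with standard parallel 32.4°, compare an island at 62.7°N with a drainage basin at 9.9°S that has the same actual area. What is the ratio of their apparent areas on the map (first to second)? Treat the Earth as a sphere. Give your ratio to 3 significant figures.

2.15

In the equirectangular projection with standard parallel φ₀ = 32.4° (x = Rλ cos φ₀, y = Rφ), meridians are true-scale (h = 1) and the parallel scale is k = cos φ₀ / cos φ.
Areal scale at 62.7°: h·k = 1.000 × 1.841 = 1.841.
Areal scale at 9.9°: h·k = 1.000 × 0.8571 = 0.8571.
Ratio = 1.841/0.8571 ≈ 2.15.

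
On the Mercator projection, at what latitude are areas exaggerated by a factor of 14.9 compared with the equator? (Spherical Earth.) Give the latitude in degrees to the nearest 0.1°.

Mercator areal scale is sec²φ.
sec²φ = 14.9  ⇒  cos²φ = 0.06711  ⇒  cos φ = 0.2591.
φ = arccos(0.2591) ≈ 75.0°.

75.0°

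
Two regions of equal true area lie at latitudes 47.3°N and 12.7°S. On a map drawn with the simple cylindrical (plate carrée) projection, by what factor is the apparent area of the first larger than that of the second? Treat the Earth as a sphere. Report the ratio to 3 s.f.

1.44

For the equirectangular projection with φ₀ = 0 (plate carrée), h = 1 along meridians and k = sec φ along parallels.
Areal scale at 47.3°: h·k = 1.000 × 1.475 = 1.475.
Areal scale at 12.7°: h·k = 1.000 × 1.025 = 1.025.
Ratio = 1.475/1.025 ≈ 1.44.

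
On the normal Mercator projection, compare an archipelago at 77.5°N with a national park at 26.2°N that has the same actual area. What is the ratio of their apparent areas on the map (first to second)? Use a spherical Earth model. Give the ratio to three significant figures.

On Mercator, area is exaggerated by sec²φ = 1/cos²φ.
At 77.5°: sec²(77.5°) = 1/0.2164² = 21.35.
At 26.2°: sec²(26.2°) = 1/0.8973² = 1.242.
Ratio = 21.35/1.242 = cos²(26.2°)/cos²(77.5°) ≈ 17.2.

17.2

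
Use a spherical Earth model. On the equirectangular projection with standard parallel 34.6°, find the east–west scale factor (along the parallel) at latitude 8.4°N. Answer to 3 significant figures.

0.832

With standard parallel φ₀ = 34.6°, the equirectangular projection gives x = Rλ cos φ₀, y = Rφ, so h = 1 and k = cos 34.6° / cos φ.
k = cos 34.6° / cos 8.4° = 0.8231/0.9893 = 0.8321.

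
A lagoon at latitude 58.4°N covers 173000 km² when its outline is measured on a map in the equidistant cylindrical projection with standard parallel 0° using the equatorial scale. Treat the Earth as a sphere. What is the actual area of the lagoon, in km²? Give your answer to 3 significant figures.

90600 km²

Plate carrée maps x = Rλ, y = Rφ. The meridian scale is h = 1 and the parallel scale is k = 1/cos φ = sec φ.
Areal scale = h·k = 1 × sec φ; at 58.4°, h = 1.000, k = 1.908, so h·k = 1.908.
True area = apparent / (areal scale) = 173000 / 1.908 ≈ 90600 km².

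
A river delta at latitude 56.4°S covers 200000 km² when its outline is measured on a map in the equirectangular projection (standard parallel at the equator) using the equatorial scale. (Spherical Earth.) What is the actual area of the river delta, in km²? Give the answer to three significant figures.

Plate carrée maps x = Rλ, y = Rφ. The meridian scale is h = 1 and the parallel scale is k = 1/cos φ = sec φ.
Areal scale = h·k = 1 × sec φ; at 56.4°, h = 1.000, k = 1.807, so h·k = 1.807.
True area = apparent / (areal scale) = 200000 / 1.807 ≈ 111000 km².

111000 km²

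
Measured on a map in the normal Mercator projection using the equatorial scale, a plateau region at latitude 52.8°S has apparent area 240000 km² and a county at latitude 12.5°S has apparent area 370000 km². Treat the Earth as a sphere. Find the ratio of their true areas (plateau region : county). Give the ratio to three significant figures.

On Mercator the areal scale is sec²φ, so true area = apparent × cos²φ.
True area of plateau region: 240000 × cos²(52.8°) = 240000 × 0.3655 = 87730 km².
True area of county: 370000 × cos²(12.5°) = 370000 × 0.9532 = 352700 km².
Ratio = 87730 / 352700 ≈ 0.249.

0.249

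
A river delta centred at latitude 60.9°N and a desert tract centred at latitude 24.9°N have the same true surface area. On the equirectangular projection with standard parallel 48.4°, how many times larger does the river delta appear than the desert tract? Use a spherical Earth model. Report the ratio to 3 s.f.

In the equirectangular projection with standard parallel φ₀ = 48.4° (x = Rλ cos φ₀, y = Rφ), meridians are true-scale (h = 1) and the parallel scale is k = cos φ₀ / cos φ.
Areal scale at 60.9°: h·k = 1.000 × 1.365 = 1.365.
Areal scale at 24.9°: h·k = 1.000 × 0.7320 = 0.7320.
Ratio = 1.365/0.7320 ≈ 1.87.

1.87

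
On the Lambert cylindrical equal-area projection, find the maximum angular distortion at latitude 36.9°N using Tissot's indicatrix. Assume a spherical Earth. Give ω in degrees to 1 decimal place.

25.4°

The Lambert cylindrical equal-area projection is the cylindrical equal-area projection with its standard parallel at the equator (φ₀ = 0). For cylindrical equal-area with standard parallel φ₀, h = cos φ / cos φ₀ and k = cos φ₀ / cos φ, so h·k = 1.
At 36.9°: h = 0.7997, k = 1.250; principal scales a = 1.250, b = 0.7997.
sin(ω/2) = (a − b)/(a + b) = 0.4508/2.050 = 0.2199, so ω = 2 arcsin(0.2199) ≈ 25.4°.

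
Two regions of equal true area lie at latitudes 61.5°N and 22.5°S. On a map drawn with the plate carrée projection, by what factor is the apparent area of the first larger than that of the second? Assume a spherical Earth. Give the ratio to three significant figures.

In the plate carrée (x = Rλ, y = Rφ), meridians are true-scale (h = 1) and parallels are stretched by k = sec φ.
Areal scale at 61.5°: h·k = 1.000 × 2.096 = 2.096.
Areal scale at 22.5°: h·k = 1.000 × 1.082 = 1.082.
Ratio = 2.096/1.082 ≈ 1.94.

1.94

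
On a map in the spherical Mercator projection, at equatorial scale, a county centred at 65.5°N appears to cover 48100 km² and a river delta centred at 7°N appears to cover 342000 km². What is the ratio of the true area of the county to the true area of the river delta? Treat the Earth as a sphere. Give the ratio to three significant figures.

Since Mercator area scale is 1/cos²φ, the true area equals the apparent area multiplied by cos²φ.
True area of county: 48100 × cos²(65.5°) = 48100 × 0.1720 = 8272 km².
True area of river delta: 342000 × cos²(7°) = 342000 × 0.9851 = 336900 km².
Ratio = 8272 / 336900 ≈ 0.0246.

0.0246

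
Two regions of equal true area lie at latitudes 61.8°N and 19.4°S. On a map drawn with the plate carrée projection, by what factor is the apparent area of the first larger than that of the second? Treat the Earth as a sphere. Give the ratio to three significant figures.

For the equirectangular projection with φ₀ = 0 (plate carrée), h = 1 along meridians and k = sec φ along parallels.
Areal scale at 61.8°: h·k = 1.000 × 2.116 = 2.116.
Areal scale at 19.4°: h·k = 1.000 × 1.060 = 1.060.
Ratio = 2.116/1.060 ≈ 2.00.

2.00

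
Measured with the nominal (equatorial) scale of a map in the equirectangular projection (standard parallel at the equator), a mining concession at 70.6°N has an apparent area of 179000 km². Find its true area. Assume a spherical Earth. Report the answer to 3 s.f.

In the plate carrée (x = Rλ, y = Rφ), meridians are true-scale (h = 1) and parallels are stretched by k = sec φ.
Areal scale = h·k = 1 × sec φ; at 70.6°, h = 1.000, k = 3.011, so h·k = 3.011.
True area = apparent / (areal scale) = 179000 / 3.011 ≈ 59500 km².

59500 km²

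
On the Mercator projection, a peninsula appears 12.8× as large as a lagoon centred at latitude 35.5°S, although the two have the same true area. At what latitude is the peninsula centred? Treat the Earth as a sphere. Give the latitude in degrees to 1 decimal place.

76.8°

On Mercator, (apparent₁)/(apparent₂) = sec²φ₁ / sec²φ₂ when true areas are equal.
cos²φ₂ / cos²φ₁ = 12.8  ⇒  cos φ₁ = cos 35.5° / √12.8 = 0.8141/3.578 = 0.2276.
φ₁ = arccos(0.2276) ≈ 76.8°.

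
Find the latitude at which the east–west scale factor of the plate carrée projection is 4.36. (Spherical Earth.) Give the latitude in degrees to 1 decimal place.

Plate carrée: h = 1, k = sec φ along parallels.
sec φ = 4.36  ⇒  cos φ = 0.2294  ⇒  φ ≈ 76.7°.

76.7°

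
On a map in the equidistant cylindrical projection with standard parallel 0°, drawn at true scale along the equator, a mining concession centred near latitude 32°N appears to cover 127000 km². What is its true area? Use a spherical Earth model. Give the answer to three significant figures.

108000 km²

In the plate carrée (x = Rλ, y = Rφ), meridians are true-scale (h = 1) and parallels are stretched by k = sec φ.
Areal scale = h·k = 1 × sec φ; at 32°, h = 1.000, k = 1.179, so h·k = 1.179.
True area = apparent / (areal scale) = 127000 / 1.179 ≈ 108000 km².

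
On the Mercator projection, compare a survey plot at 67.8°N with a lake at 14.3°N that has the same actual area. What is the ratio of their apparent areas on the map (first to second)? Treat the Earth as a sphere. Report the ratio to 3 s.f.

Mercator areal scale is sec²φ.
At 67.8°: sec²(67.8°) = 1/0.3778² = 7.005.
At 14.3°: sec²(14.3°) = 1/0.9690² = 1.065.
Ratio = 7.005/1.065 = cos²(14.3°)/cos²(67.8°) ≈ 6.58.

6.58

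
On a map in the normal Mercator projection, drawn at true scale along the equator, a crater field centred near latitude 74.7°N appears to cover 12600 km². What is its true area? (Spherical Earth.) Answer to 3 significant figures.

For Mercator, h = k = sec φ (a conformal cylindrical projection has a single point scale, 1/cos φ).
Areal scale = k² = sec²φ = 1/cos²(74.7°) = 1/0.2639² = 14.36.
True area = apparent / (areal scale) = 12600 / 14.36 ≈ 877 km².

877 km²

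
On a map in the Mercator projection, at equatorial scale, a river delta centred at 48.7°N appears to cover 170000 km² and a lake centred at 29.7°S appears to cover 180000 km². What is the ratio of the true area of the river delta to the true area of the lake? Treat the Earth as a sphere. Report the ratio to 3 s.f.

0.545

Mercator's areal exaggeration is sec²φ; hence true area = (apparent area) · cos²φ.
True area of river delta: 170000 × cos²(48.7°) = 170000 × 0.4356 = 74050 km².
True area of lake: 180000 × cos²(29.7°) = 180000 × 0.7545 = 135800 km².
Ratio = 74050 / 135800 ≈ 0.545.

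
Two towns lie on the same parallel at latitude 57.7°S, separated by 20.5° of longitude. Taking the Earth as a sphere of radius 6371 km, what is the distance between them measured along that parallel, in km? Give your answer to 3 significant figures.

1220 km

Arc length along a parallel = R cos φ · Δλ (with Δλ in radians).
= 6371 × cos 57.7° × (20.5° × π/180) = 6371 × 0.5344 × 0.3578 ≈ 1220 km.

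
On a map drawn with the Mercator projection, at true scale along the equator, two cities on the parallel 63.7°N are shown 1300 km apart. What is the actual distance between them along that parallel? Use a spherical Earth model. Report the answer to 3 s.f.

The Mercator projection is conformal; its linear scale factor is the same in every direction and equals sec φ = 1/cos φ.
Along the parallel at 63.7°, map distances are exaggerated by k = sec 63.7° = 2.257.
True distance = 1300 / 2.257 = 1300 × cos 63.7° ≈ 576 km.

576 km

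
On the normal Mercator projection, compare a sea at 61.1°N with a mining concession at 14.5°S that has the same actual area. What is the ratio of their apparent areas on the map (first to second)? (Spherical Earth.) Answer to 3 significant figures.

4.01

Mercator is conformal with k = sec φ, so areal scale = k² = sec²φ.
At 61.1°: sec²(61.1°) = 1/0.4833² = 4.282.
At 14.5°: sec²(14.5°) = 1/0.9681² = 1.067.
Ratio = 4.282/1.067 = cos²(14.5°)/cos²(61.1°) ≈ 4.01.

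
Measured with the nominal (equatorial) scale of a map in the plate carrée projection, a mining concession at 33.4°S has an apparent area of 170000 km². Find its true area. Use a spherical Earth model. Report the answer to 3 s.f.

Plate carrée maps x = Rλ, y = Rφ. The meridian scale is h = 1 and the parallel scale is k = 1/cos φ = sec φ.
Areal scale = h·k = 1 × sec φ; at 33.4°, h = 1.000, k = 1.198, so h·k = 1.198.
True area = apparent / (areal scale) = 170000 / 1.198 ≈ 142000 km².

142000 km²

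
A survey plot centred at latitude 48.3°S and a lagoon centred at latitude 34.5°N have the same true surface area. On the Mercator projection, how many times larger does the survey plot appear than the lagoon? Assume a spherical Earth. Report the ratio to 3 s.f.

Mercator is conformal with k = sec φ, so areal scale = k² = sec²φ.
At 48.3°: sec²(48.3°) = 1/0.6652² = 2.260.
At 34.5°: sec²(34.5°) = 1/0.8241² = 1.472.
Ratio = 2.260/1.472 = cos²(34.5°)/cos²(48.3°) ≈ 1.53.

1.53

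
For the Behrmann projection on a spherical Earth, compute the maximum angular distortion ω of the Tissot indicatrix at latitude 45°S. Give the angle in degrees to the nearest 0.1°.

Behrmann is a cylindrical equal-area projection with standard parallels at ±30°. For cylindrical equal-area with standard parallel φ₀, h = cos φ / cos φ₀ and k = cos φ₀ / cos φ, so h·k = 1.
At 45°: h = 0.8165, k = 1.225; principal scales a = 1.225, b = 0.8165.
sin(ω/2) = (a − b)/(a + b) = 0.4082/2.041 = 0.2000, so ω = 2 arcsin(0.2000) ≈ 23.1°.

23.1°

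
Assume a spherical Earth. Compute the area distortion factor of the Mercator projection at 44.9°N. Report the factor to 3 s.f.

Mercator is conformal, so the point scale is isotropic: h = k = sec φ = 1/cos φ.
Areal scale = k² = sec²φ = 1/cos²(44.9°) = 1/0.7083² = 1.993.

1.99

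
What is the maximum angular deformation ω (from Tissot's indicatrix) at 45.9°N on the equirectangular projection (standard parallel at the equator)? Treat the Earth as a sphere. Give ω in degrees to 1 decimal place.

20.7°

In the plate carrée (x = Rλ, y = Rφ), meridians are true-scale (h = 1) and parallels are stretched by k = sec φ.
At 45.9°: h = 1.000, k = 1.437; principal scales a = 1.437, b = 1.000.
sin(ω/2) = (a − b)/(a + b) = 0.4370/2.437 = 0.1793, so ω = 2 arcsin(0.1793) ≈ 20.7°.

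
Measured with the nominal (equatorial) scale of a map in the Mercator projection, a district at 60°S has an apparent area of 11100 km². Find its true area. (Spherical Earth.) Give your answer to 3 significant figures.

2780 km²

Mercator is conformal, so the point scale is isotropic: h = k = sec φ = 1/cos φ.
Areal scale = k² = sec²φ = 1/cos²(60°) = 1/0.5000² = 4.000.
True area = apparent / (areal scale) = 11100 / 4.000 ≈ 2780 km².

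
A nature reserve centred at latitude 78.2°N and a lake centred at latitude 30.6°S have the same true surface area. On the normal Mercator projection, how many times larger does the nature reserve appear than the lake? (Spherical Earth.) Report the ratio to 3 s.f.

On Mercator, area is exaggerated by sec²φ = 1/cos²φ.
At 78.2°: sec²(78.2°) = 1/0.2045² = 23.91.
At 30.6°: sec²(30.6°) = 1/0.8607² = 1.350.
Ratio = 23.91/1.350 = cos²(30.6°)/cos²(78.2°) ≈ 17.7.

17.7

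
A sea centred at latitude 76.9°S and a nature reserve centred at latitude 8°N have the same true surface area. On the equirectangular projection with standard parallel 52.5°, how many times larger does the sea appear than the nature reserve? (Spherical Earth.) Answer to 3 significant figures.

With standard parallel φ₀ = 52.5°, the equirectangular projection gives x = Rλ cos φ₀, y = Rφ, so h = 1 and k = cos 52.5° / cos φ.
Areal scale at 76.9°: h·k = 1.000 × 2.686 = 2.686.
Areal scale at 8°: h·k = 1.000 × 0.6147 = 0.6147.
Ratio = 2.686/0.6147 ≈ 4.37.

4.37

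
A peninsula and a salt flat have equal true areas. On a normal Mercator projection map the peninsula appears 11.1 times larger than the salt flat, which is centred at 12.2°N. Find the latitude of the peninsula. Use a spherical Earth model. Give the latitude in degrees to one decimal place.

72.9°

On Mercator, (apparent₁)/(apparent₂) = sec²φ₁ / sec²φ₂ when true areas are equal.
cos²φ₂ / cos²φ₁ = 11.1  ⇒  cos φ₁ = cos 12.2° / √11.1 = 0.9774/3.332 = 0.2934.
φ₁ = arccos(0.2934) ≈ 72.9°.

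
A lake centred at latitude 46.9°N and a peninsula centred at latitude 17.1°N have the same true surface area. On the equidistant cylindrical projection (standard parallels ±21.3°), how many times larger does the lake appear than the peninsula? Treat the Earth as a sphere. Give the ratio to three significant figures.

In the equirectangular projection with standard parallel φ₀ = 21.3° (x = Rλ cos φ₀, y = Rφ), meridians are true-scale (h = 1) and the parallel scale is k = cos φ₀ / cos φ.
Areal scale at 46.9°: h·k = 1.000 × 1.364 = 1.364.
Areal scale at 17.1°: h·k = 1.000 × 0.9748 = 0.9748.
Ratio = 1.364/0.9748 ≈ 1.40.

1.40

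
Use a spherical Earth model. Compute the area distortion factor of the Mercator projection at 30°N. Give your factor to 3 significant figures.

The Mercator projection is conformal; its linear scale factor is the same in every direction and equals sec φ = 1/cos φ.
Areal scale = k² = sec²φ = 1/cos²(30°) = 1/0.8660² = 1.333.

1.33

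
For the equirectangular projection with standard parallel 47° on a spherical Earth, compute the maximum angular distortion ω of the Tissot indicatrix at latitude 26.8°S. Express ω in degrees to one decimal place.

15.4°

In the equirectangular projection with standard parallel φ₀ = 47° (x = Rλ cos φ₀, y = Rφ), meridians are true-scale (h = 1) and the parallel scale is k = cos φ₀ / cos φ.
At 26.8°: h = 1.000, k = 0.7641; principal scales a = 1.000, b = 0.7641.
sin(ω/2) = (a − b)/(a + b) = 0.2359/1.764 = 0.1337, so ω = 2 arcsin(0.1337) ≈ 15.4°.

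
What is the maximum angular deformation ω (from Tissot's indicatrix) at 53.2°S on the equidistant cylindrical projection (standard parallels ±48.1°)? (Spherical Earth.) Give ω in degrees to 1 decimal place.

6.2°

With standard parallel φ₀ = 48.1°, the equirectangular projection gives x = Rλ cos φ₀, y = Rφ, so h = 1 and k = cos 48.1° / cos φ.
At 53.2°: h = 1.000, k = 1.115; principal scales a = 1.115, b = 1.000.
sin(ω/2) = (a − b)/(a + b) = 0.1149/2.115 = 0.05431, so ω = 2 arcsin(0.05431) ≈ 6.2°.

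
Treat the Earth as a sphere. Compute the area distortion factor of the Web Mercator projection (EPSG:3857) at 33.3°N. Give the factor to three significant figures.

1.43

Mercator is conformal, so the point scale is isotropic: h = k = sec φ = 1/cos φ.
Areal scale = k² = sec²φ = 1/cos²(33.3°) = 1/0.8358² = 1.431.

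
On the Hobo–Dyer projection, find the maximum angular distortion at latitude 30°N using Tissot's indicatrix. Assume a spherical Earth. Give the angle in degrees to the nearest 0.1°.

10.0°

Hobo–Dyer is a cylindrical equal-area projection with standard parallels at ±37.5°. Cylindrical equal-area (φ₀ = 37.5°): h = cos φ / cos 37.5° along meridians, k = cos 37.5° / cos φ along parallels; h·k = 1.
At 30°: h = 1.092, k = 0.9161; principal scales a = 1.092, b = 0.9161.
sin(ω/2) = (a − b)/(a + b) = 0.1755/2.008 = 0.08742, so ω = 2 arcsin(0.08742) ≈ 10.0°.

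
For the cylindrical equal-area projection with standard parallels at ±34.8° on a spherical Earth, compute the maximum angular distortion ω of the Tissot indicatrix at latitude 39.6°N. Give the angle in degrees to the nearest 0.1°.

7.3°

For cylindrical equal-area with standard parallel φ₀, h = cos φ / cos φ₀ and k = cos φ₀ / cos φ, so h·k = 1.
At 39.6°: h = 0.9383, k = 1.066; principal scales a = 1.066, b = 0.9383.
sin(ω/2) = (a − b)/(a + b) = 0.1274/2.004 = 0.06356, so ω = 2 arcsin(0.06356) ≈ 7.3°.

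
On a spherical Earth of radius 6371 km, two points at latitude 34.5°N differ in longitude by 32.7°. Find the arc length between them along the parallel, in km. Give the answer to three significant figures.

Arc length along a parallel = R cos φ · Δλ (with Δλ in radians).
= 6371 × cos 34.5° × (32.7° × π/180) = 6371 × 0.8241 × 0.5707 ≈ 3000 km.

3000 km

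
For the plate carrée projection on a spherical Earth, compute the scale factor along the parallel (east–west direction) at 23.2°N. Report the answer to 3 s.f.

1.09

In the plate carrée (x = Rλ, y = Rφ), meridians are true-scale (h = 1) and parallels are stretched by k = sec φ.
k = 1/cos 23.2° = 1/0.9191 = 1.088.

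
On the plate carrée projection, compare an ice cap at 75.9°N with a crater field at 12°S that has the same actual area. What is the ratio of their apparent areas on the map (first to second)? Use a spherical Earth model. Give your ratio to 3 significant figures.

In the plate carrée (x = Rλ, y = Rφ), meridians are true-scale (h = 1) and parallels are stretched by k = sec φ.
Areal scale at 75.9°: h·k = 1.000 × 4.105 = 4.105.
Areal scale at 12°: h·k = 1.000 × 1.022 = 1.022.
Ratio = 4.105/1.022 ≈ 4.02.

4.02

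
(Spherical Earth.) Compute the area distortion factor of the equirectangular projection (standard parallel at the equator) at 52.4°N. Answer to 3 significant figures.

1.64

In the plate carrée (x = Rλ, y = Rφ), meridians are true-scale (h = 1) and parallels are stretched by k = sec φ.
Areal scale = h·k = 1 × sec φ; at 52.4°, h = 1.000, k = 1.639, so h·k = 1.639.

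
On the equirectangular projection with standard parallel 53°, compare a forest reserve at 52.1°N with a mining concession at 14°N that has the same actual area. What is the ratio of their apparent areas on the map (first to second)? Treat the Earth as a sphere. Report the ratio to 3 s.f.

1.58

In the equirectangular projection with standard parallel φ₀ = 53° (x = Rλ cos φ₀, y = Rφ), meridians are true-scale (h = 1) and the parallel scale is k = cos φ₀ / cos φ.
Areal scale at 52.1°: h·k = 1.000 × 0.9797 = 0.9797.
Areal scale at 14°: h·k = 1.000 × 0.6202 = 0.6202.
Ratio = 0.9797/0.6202 ≈ 1.58.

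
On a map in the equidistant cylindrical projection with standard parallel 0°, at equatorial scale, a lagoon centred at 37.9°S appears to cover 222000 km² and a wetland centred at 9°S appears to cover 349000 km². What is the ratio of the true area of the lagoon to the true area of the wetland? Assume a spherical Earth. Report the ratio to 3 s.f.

Plate carrée has h = 1 and k = sec φ, giving areal scale sec φ; true area = (apparent area) · cos φ.
True area of lagoon: 222000 × cos(37.9°) = 222000 × 0.7891 = 175200 km².
True area of wetland: 349000 × cos(9°) = 349000 × 0.9877 = 344700 km².
Ratio = 175200 / 344700 ≈ 0.508.

0.508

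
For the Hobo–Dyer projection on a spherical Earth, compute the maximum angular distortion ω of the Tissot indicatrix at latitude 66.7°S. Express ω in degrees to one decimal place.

74.0°

Hobo–Dyer is a cylindrical equal-area projection with standard parallels at ±37.5°. Cylindrical equal-area (φ₀ = 37.5°): h = cos φ / cos 37.5° along meridians, k = cos 37.5° / cos φ along parallels; h·k = 1.
At 66.7°: h = 0.4986, k = 2.006; principal scales a = 2.006, b = 0.4986.
sin(ω/2) = (a − b)/(a + b) = 1.507/2.504 = 0.6018, so ω = 2 arcsin(0.6018) ≈ 74.0°.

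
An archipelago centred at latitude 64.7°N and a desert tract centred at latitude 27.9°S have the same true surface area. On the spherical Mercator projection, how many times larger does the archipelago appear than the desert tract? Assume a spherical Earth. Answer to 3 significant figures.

4.28

On Mercator, area is exaggerated by sec²φ = 1/cos²φ.
At 64.7°: sec²(64.7°) = 1/0.4274² = 5.475.
At 27.9°: sec²(27.9°) = 1/0.8838² = 1.280.
Ratio = 5.475/1.280 = cos²(27.9°)/cos²(64.7°) ≈ 4.28.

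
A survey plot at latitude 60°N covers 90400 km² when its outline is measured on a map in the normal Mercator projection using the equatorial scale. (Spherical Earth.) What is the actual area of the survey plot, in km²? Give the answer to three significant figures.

22600 km²

For Mercator, h = k = sec φ (a conformal cylindrical projection has a single point scale, 1/cos φ).
Areal scale = k² = sec²φ = 1/cos²(60°) = 1/0.5000² = 4.000.
True area = apparent / (areal scale) = 90400 / 4.000 ≈ 22600 km².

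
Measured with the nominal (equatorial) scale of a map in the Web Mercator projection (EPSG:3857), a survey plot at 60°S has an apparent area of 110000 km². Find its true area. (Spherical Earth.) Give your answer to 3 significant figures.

27500 km²

The Mercator projection is conformal; its linear scale factor is the same in every direction and equals sec φ = 1/cos φ.
Areal scale = k² = sec²φ = 1/cos²(60°) = 1/0.5000² = 4.000.
True area = apparent / (areal scale) = 110000 / 4.000 ≈ 27500 km².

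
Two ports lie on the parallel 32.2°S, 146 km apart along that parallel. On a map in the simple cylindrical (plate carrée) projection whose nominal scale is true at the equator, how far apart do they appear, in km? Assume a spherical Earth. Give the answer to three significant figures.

Plate carrée maps x = Rλ, y = Rφ. The meridian scale is h = 1 and the parallel scale is k = 1/cos φ = sec φ.
Along the parallel, k = sec 32.2° = 1/0.8462 = 1.182.
Map distance = 146 × 1.182 ≈ 173 km.

173 km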